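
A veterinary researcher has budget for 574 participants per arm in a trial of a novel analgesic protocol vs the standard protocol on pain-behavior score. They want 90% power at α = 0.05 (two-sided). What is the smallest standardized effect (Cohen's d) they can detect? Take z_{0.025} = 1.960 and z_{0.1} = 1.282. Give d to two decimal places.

For two independent groups of n = 574 each: d_min = (z_{α/2} + z_β)·√(2/n).
z-sum = 1.960 + 1.282 = 3.242.
d_min = 3.242 × √(2/574) = 3.242 × 0.0590 = 0.191.

d_min ≈ 0.19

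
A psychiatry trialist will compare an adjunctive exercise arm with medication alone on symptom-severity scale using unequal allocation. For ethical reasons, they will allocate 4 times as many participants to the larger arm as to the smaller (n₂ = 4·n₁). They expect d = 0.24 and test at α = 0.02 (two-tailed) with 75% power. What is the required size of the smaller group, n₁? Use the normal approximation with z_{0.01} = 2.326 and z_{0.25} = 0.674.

n₁ = 196

With allocation ratio k = n₂/n₁ = 4, Var(x̄₁−x̄₂) = σ²(1/n₁ + 1/(k·n₁)) = σ²·(k+1)/(k·n₁).
So n₁ = (1 + 1/k)·((z_{α/2} + z_β)/d)² = 1.250 × (3.000/0.24)².
n₁ = 1.250 × 156.25 = 195.3.
Round up: n₁ = 196, giving n₂ = 4 × 196 = 784.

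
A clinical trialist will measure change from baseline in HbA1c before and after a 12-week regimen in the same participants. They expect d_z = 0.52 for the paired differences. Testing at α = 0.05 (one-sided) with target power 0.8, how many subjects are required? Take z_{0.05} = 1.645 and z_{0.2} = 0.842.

For a paired (one-sample on differences) test: n = ((z_{α} + z_β) / d)².
z_{α} + z_β = 1.645 + 0.842 = 2.487.
n = (2.487 / 0.52)² = 4.783² = 22.87.
Round up.

n = 23 pairs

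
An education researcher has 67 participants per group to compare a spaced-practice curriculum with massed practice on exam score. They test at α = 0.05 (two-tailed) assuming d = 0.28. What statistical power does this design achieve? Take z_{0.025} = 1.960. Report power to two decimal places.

power ≈ 0.37

For two equal groups, power = Φ(d·√(n/2) − z_{α/2}).
d·√(n/2) = 0.28 × √(67/2) = 0.28 × 5.788 = 1.621.
z_β = 1.621 − 1.960 = -0.339.
Power = Φ(-0.339) = 0.367.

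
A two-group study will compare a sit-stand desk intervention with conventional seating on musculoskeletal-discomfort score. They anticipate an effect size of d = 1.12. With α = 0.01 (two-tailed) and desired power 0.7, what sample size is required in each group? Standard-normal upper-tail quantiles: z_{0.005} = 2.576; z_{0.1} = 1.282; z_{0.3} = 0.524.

n = 16 per group

For two independent groups with equal n: n = 2·((z_{α/2} + z_β) / d)².
z_{α/2} + z_β = 2.576 + 0.524 = 3.100.
n = 2 × (3.100 / 1.12)² = 2 × 2.768² = 2 × 7.66 = 15.3.
Round up to the next whole participant.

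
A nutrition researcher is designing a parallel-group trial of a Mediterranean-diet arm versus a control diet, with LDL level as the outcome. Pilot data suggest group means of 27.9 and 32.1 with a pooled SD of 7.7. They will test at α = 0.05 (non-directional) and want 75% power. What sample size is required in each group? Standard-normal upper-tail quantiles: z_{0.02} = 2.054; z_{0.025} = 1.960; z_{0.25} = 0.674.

n = 47 per group

Cohen's d = |M₁ − M₂| / SD_pooled = |27.9 − 32.1| / 7.7 = 4.2 / 7.7 = 0.545.
For two independent groups with equal n: n = 2·((z_{α/2} + z_β) / d)².
z_{α/2} + z_β = 1.960 + 0.674 = 2.634.
n = 2 × (2.634 / 0.545)² = 2 × 4.833² = 2 × 23.36 = 46.7.
Round up to the next whole participant.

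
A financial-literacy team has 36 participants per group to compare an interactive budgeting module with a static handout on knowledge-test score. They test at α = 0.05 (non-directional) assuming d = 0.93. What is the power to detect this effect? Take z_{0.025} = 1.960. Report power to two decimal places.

For two equal groups, power = Φ(d·√(n/2) − z_{α/2}).
d·√(n/2) = 0.93 × √(36/2) = 0.93 × 4.243 = 3.946.
z_β = 3.946 − 1.960 = 1.986.
Power = Φ(1.986) = 0.976.

power ≈ 0.98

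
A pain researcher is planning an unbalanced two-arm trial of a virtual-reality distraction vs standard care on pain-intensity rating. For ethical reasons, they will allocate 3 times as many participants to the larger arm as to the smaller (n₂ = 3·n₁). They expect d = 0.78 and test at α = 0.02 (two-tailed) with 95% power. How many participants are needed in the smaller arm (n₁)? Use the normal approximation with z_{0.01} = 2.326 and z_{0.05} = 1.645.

With allocation ratio k = n₂/n₁ = 3, Var(x̄₁−x̄₂) = σ²(1/n₁ + 1/(k·n₁)) = σ²·(k+1)/(k·n₁).
So n₁ = (1 + 1/k)·((z_{α/2} + z_β)/d)² = 1.333 × (3.971/0.78)².
n₁ = 1.333 × 25.92 = 34.6.
Round up: n₁ = 35, giving n₂ = 3 × 35 = 105.

n₁ = 35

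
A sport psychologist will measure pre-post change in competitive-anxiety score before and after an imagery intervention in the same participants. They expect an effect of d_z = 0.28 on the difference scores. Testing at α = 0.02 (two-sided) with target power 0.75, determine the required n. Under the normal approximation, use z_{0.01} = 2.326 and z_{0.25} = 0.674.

For a paired (one-sample on differences) test: n = ((z_{α/2} + z_β) / d)².
z_{α/2} + z_β = 2.326 + 0.674 = 3.000.
n = (3.000 / 0.28)² = 10.714² = 114.80.
Round up.

n = 115 pairs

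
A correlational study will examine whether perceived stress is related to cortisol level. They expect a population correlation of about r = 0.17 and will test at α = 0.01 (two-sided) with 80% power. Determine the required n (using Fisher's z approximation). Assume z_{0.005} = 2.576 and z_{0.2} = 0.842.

Fisher's z: C = ½·ln((1+r)/(1−r)) = ½·ln(1.4096) = 0.1717.
n = ((z_{α/2} + z_β)/C)² + 3.
(2.576 + 0.842) / 0.1717 = 3.418 / 0.1717 = 19.907.
n = 19.907² + 3 = 396.28 + 3 = 399.3.
Round up.

n = 400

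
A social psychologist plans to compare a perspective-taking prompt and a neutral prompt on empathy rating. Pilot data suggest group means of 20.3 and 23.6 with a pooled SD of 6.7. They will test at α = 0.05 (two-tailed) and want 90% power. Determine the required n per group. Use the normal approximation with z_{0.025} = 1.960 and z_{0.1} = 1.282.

n = 87 per group

Cohen's d = |M₁ − M₂| / SD_pooled = |20.3 − 23.6| / 6.7 = 3.3 / 6.7 = 0.493.
For two independent groups with equal n: n = 2·((z_{α/2} + z_β) / d)².
z_{α/2} + z_β = 1.960 + 1.282 = 3.242.
n = 2 × (3.242 / 0.493)² = 2 × 6.576² = 2 × 43.24 = 86.5.
Round up to the next whole participant.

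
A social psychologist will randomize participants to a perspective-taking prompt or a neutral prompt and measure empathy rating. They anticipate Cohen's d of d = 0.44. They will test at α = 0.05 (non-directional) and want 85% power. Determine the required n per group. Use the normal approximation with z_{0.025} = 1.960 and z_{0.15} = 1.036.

For two independent groups with equal n: n = 2·((z_{α/2} + z_β) / d)².
z_{α/2} + z_β = 1.960 + 1.036 = 2.996.
n = 2 × (2.996 / 0.44)² = 2 × 6.809² = 2 × 46.36 = 92.7.
Round up to the next whole participant.

n = 93 per group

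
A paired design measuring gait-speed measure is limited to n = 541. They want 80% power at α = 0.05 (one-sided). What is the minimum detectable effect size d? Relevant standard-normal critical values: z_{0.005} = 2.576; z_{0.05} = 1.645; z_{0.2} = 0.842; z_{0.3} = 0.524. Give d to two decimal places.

d_min ≈ 0.11

For a single sample (or paired design) of n = 541: d_min = (z_{α} + z_β)/√n.
z-sum = 1.645 + 0.842 = 2.487.
d_min = 2.487 / √541 = 2.487 / 23.259 = 0.107.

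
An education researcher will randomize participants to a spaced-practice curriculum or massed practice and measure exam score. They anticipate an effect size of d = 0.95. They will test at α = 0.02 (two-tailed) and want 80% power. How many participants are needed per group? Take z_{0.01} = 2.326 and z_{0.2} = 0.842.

n = 23 per group

For two independent groups with equal n: n = 2·((z_{α/2} + z_β) / d)².
z_{α/2} + z_β = 2.326 + 0.842 = 3.168.
n = 2 × (3.168 / 0.95)² = 2 × 3.335² = 2 × 11.12 = 22.2.
Round up to the next whole participant.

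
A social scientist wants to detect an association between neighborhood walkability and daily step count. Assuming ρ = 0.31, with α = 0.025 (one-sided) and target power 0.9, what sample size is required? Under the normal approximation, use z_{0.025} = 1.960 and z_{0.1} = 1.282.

Fisher's z: C = ½·ln((1+r)/(1−r)) = ½·ln(1.8986) = 0.3205.
n = ((z_{α} + z_β)/C)² + 3.
(1.960 + 1.282) / 0.3205 = 3.242 / 0.3205 = 10.115.
n = 10.115² + 3 = 102.32 + 3 = 105.3.
Round up.

n = 106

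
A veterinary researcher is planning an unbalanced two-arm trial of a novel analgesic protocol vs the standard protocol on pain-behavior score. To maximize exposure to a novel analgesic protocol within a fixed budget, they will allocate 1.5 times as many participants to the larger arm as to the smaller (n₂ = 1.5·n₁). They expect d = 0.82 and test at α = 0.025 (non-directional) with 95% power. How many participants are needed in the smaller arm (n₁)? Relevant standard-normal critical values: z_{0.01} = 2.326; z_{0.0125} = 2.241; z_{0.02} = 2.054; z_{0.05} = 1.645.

n₁ = 38

With allocation ratio k = n₂/n₁ = 1.5, Var(x̄₁−x̄₂) = σ²(1/n₁ + 1/(k·n₁)) = σ²·(k+1)/(k·n₁).
So n₁ = (1 + 1/k)·((z_{α/2} + z_β)/d)² = 1.667 × (3.886/0.82)².
n₁ = 1.667 × 22.46 = 37.4.
Round up: n₁ = 38, giving n₂ = 1.5 × 38 = 57.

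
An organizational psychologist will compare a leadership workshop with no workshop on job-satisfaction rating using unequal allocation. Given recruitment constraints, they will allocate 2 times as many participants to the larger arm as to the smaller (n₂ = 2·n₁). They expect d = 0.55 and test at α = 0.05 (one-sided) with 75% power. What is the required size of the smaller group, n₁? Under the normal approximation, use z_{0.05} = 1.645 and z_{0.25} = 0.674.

With allocation ratio k = n₂/n₁ = 2, Var(x̄₁−x̄₂) = σ²(1/n₁ + 1/(k·n₁)) = σ²·(k+1)/(k·n₁).
So n₁ = (1 + 1/k)·((z_{α} + z_β)/d)² = 1.500 × (2.319/0.55)².
n₁ = 1.500 × 17.78 = 26.7.
Round up: n₁ = 27, giving n₂ = 2 × 27 = 54.

n₁ = 27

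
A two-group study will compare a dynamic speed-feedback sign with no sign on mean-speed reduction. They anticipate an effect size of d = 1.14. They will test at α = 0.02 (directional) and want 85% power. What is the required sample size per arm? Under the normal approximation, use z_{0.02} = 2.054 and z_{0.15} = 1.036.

n = 15 per group

For two independent groups with equal n: n = 2·((z_{α} + z_β) / d)².
z_{α} + z_β = 2.054 + 1.036 = 3.090.
n = 2 × (3.090 / 1.14)² = 2 × 2.711² = 2 × 7.35 = 14.7.
Round up to the next whole participant.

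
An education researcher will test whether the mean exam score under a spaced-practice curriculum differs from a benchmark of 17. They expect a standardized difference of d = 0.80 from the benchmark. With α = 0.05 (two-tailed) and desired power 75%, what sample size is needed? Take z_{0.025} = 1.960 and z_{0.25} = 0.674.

n = 11

For a one-sample test: n = ((z_{α/2} + z_β) / d)².
z_{α/2} + z_β = 1.960 + 0.674 = 2.634.
n = (2.634 / 0.80)² = 3.292² = 10.84.
Round up.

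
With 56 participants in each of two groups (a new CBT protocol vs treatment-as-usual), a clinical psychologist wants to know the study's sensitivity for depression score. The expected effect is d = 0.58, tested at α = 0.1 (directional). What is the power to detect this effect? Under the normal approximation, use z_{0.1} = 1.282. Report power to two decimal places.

power ≈ 0.96

For two equal groups, power = Φ(d·√(n/2) − z_{α}).
d·√(n/2) = 0.58 × √(56/2) = 0.58 × 5.292 = 3.069.
z_β = 3.069 − 1.282 = 1.787.
Power = Φ(1.787) = 0.963.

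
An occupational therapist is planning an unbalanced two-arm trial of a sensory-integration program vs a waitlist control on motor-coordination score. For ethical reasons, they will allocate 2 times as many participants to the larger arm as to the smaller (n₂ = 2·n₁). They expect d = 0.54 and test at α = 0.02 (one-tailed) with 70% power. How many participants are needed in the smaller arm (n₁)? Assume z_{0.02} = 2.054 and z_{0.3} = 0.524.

With allocation ratio k = n₂/n₁ = 2, Var(x̄₁−x̄₂) = σ²(1/n₁ + 1/(k·n₁)) = σ²·(k+1)/(k·n₁).
So n₁ = (1 + 1/k)·((z_{α} + z_β)/d)² = 1.500 × (2.578/0.54)².
n₁ = 1.500 × 22.79 = 34.2.
Round up: n₁ = 35, giving n₂ = 2 × 35 = 70.

n₁ = 35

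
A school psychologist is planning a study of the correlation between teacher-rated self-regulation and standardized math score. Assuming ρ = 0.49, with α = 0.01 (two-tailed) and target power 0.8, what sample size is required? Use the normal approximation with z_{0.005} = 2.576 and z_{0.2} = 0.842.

n = 44

Fisher's z: C = ½·ln((1+r)/(1−r)) = ½·ln(2.9216) = 0.5361.
n = ((z_{α/2} + z_β)/C)² + 3.
(2.576 + 0.842) / 0.5361 = 3.418 / 0.5361 = 6.376.
n = 6.376² + 3 = 40.65 + 3 = 43.6.
Round up.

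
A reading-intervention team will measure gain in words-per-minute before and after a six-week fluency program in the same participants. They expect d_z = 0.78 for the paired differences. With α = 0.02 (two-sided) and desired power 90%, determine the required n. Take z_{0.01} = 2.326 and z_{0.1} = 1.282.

n = 22 pairs

For a paired (one-sample on differences) test: n = ((z_{α/2} + z_β) / d)².
z_{α/2} + z_β = 2.326 + 1.282 = 3.608.
n = (3.608 / 0.78)² = 4.626² = 21.40.
Round up.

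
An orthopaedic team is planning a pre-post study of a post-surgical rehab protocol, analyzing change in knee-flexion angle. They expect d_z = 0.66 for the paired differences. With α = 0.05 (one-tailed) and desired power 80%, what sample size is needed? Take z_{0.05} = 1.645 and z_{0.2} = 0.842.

n = 15 pairs

For a paired (one-sample on differences) test: n = ((z_{α} + z_β) / d)².
z_{α} + z_β = 1.645 + 0.842 = 2.487.
n = (2.487 / 0.66)² = 3.768² = 14.20.
Round up.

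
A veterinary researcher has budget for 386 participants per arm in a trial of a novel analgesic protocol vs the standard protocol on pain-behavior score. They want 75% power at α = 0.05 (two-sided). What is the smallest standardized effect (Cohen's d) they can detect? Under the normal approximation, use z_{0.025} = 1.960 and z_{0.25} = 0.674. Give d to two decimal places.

d_min ≈ 0.19

For two independent groups of n = 386 each: d_min = (z_{α/2} + z_β)·√(2/n).
z-sum = 1.960 + 0.674 = 2.634.
d_min = 2.634 × √(2/386) = 2.634 × 0.0720 = 0.190.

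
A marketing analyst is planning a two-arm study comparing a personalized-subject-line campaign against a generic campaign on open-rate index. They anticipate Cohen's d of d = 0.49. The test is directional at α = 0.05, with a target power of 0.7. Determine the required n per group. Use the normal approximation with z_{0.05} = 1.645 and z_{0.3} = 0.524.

For two independent groups with equal n: n = 2·((z_{α} + z_β) / d)².
z_{α} + z_β = 1.645 + 0.524 = 2.169.
n = 2 × (2.169 / 0.49)² = 2 × 4.427² = 2 × 19.59 = 39.2.
Round up to the next whole participant.

n = 40 per group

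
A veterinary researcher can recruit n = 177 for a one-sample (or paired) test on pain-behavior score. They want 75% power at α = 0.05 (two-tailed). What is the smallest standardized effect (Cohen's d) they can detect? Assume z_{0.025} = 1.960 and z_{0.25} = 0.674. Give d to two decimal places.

For a single sample (or paired design) of n = 177: d_min = (z_{α/2} + z_β)/√n.
z-sum = 1.960 + 0.674 = 2.634.
d_min = 2.634 / √177 = 2.634 / 13.304 = 0.198.

d_min ≈ 0.20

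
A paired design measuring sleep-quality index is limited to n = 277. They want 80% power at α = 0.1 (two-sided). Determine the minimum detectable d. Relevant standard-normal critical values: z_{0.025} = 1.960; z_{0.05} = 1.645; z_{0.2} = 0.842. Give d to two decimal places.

For a single sample (or paired design) of n = 277: d_min = (z_{α/2} + z_β)/√n.
z-sum = 1.645 + 0.842 = 2.487.
d_min = 2.487 / √277 = 2.487 / 16.643 = 0.149.

d_min ≈ 0.15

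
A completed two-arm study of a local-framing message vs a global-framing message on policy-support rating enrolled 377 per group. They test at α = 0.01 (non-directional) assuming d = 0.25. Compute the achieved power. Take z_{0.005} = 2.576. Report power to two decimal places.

For two equal groups, power = Φ(d·√(n/2) − z_{α/2}).
d·√(n/2) = 0.25 × √(377/2) = 0.25 × 13.730 = 3.432.
z_β = 3.432 − 2.576 = 0.856.
Power = Φ(0.856) = 0.804.

power ≈ 0.80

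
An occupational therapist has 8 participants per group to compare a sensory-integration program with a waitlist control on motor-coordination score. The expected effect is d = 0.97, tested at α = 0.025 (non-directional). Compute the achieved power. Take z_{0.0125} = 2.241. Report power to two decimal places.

power ≈ 0.38

For two equal groups, power = Φ(d·√(n/2) − z_{α/2}).
d·√(n/2) = 0.97 × √(8/2) = 0.97 × 2.000 = 1.940.
z_β = 1.940 − 2.241 = -0.301.
Power = Φ(-0.301) = 0.382.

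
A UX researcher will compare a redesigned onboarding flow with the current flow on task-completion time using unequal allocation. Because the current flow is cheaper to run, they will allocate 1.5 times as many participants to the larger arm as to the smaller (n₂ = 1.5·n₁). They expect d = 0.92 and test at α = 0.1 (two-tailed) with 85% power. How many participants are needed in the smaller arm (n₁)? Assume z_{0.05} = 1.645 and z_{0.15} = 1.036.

With allocation ratio k = n₂/n₁ = 1.5, Var(x̄₁−x̄₂) = σ²(1/n₁ + 1/(k·n₁)) = σ²·(k+1)/(k·n₁).
So n₁ = (1 + 1/k)·((z_{α/2} + z_β)/d)² = 1.667 × (2.681/0.92)².
n₁ = 1.667 × 8.49 = 14.2.
Round up: n₁ = 15, giving n₂ = ⌈1.5 × 15⌉ = ⌈22.5⌉ = 23.

n₁ = 15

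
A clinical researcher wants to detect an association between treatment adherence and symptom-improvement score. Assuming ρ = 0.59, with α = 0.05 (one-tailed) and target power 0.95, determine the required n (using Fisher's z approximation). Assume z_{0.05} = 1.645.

Fisher's z: C = ½·ln((1+r)/(1−r)) = ½·ln(3.8780) = 0.6777.
n = ((z_{α} + z_β)/C)² + 3.
(1.645 + 1.645) / 0.6777 = 3.290 / 0.6777 = 4.855.
n = 4.855² + 3 = 23.57 + 3 = 26.6.
Round up.

n = 27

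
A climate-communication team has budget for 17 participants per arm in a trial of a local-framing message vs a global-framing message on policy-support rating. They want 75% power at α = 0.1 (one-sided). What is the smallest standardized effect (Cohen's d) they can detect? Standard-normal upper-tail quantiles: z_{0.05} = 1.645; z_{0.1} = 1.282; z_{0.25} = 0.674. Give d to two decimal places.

For two independent groups of n = 17 each: d_min = (z_{α} + z_β)·√(2/n).
z-sum = 1.282 + 0.674 = 1.956.
d_min = 1.956 × √(2/17) = 1.956 × 0.3430 = 0.671.

d_min ≈ 0.67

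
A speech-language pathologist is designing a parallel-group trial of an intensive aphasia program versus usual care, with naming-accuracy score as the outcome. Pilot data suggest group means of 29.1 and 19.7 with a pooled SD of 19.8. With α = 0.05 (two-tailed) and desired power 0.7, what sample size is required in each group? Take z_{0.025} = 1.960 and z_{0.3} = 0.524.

Cohen's d = |M₁ − M₂| / SD_pooled = |29.1 − 19.7| / 19.8 = 9.4 / 19.8 = 0.475.
For two independent groups with equal n: n = 2·((z_{α/2} + z_β) / d)².
z_{α/2} + z_β = 1.960 + 0.524 = 2.484.
n = 2 × (2.484 / 0.475)² = 2 × 5.229² = 2 × 27.35 = 54.7.
Round up to the next whole participant.

n = 55 per group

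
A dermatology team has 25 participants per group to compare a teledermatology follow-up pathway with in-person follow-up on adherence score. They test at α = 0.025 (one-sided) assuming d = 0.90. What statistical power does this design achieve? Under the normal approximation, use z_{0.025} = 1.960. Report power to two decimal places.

For two equal groups, power = Φ(d·√(n/2) − z_{α}).
d·√(n/2) = 0.90 × √(25/2) = 0.90 × 3.536 = 3.182.
z_β = 3.182 − 1.960 = 1.222.
Power = Φ(1.222) = 0.889.

power ≈ 0.89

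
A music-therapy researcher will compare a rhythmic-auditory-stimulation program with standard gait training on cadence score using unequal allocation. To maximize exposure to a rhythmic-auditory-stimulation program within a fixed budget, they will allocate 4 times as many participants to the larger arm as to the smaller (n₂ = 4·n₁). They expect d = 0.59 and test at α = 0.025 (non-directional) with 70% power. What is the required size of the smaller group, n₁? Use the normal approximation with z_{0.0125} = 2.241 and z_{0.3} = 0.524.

With allocation ratio k = n₂/n₁ = 4, Var(x̄₁−x̄₂) = σ²(1/n₁ + 1/(k·n₁)) = σ²·(k+1)/(k·n₁).
So n₁ = (1 + 1/k)·((z_{α/2} + z_β)/d)² = 1.250 × (2.765/0.59)².
n₁ = 1.250 × 21.96 = 27.5.
Round up: n₁ = 28, giving n₂ = 4 × 28 = 112.

n₁ = 28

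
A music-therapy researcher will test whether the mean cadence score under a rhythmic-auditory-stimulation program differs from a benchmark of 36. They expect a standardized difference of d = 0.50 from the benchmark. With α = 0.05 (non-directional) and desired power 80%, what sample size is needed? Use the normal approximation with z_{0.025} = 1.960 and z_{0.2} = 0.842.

For a one-sample test: n = ((z_{α/2} + z_β) / d)².
z_{α/2} + z_β = 1.960 + 0.842 = 2.802.
n = (2.802 / 0.50)² = 5.604² = 31.40.
Round up.

n = 32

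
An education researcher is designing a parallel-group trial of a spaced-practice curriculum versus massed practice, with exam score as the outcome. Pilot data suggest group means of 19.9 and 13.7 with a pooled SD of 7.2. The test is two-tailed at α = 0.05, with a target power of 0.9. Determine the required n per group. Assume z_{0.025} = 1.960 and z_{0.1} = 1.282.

Cohen's d = |M₁ − M₂| / SD_pooled = |19.9 − 13.7| / 7.2 = 6.2 / 7.2 = 0.861.
For two independent groups with equal n: n = 2·((z_{α/2} + z_β) / d)².
z_{α/2} + z_β = 1.960 + 1.282 = 3.242.
n = 2 × (3.242 / 0.861)² = 2 × 3.765² = 2 × 14.18 = 28.4.
Round up to the next whole participant.

n = 29 per group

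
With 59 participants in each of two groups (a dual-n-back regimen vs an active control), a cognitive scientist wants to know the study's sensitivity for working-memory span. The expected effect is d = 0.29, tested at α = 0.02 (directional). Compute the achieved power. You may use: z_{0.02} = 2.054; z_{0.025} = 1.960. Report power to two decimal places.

For two equal groups, power = Φ(d·√(n/2) − z_{α}).
d·√(n/2) = 0.29 × √(59/2) = 0.29 × 5.431 = 1.575.
z_β = 1.575 − 2.054 = -0.479.
Power = Φ(-0.479) = 0.316.

power ≈ 0.32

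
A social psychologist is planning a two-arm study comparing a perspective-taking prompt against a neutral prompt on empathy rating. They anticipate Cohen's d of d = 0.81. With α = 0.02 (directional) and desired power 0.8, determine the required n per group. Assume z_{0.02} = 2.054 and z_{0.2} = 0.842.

For two independent groups with equal n: n = 2·((z_{α} + z_β) / d)².
z_{α} + z_β = 2.054 + 0.842 = 2.896.
n = 2 × (2.896 / 0.81)² = 2 × 3.575² = 2 × 12.78 = 25.6.
Round up to the next whole participant.

n = 26 per group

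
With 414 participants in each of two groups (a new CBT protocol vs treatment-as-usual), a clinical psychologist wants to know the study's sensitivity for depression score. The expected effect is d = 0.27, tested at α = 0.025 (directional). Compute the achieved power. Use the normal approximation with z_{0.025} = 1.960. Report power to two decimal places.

For two equal groups, power = Φ(d·√(n/2) − z_{α}).
d·√(n/2) = 0.27 × √(414/2) = 0.27 × 14.387 = 3.885.
z_β = 3.885 − 1.960 = 1.925.
Power = Φ(1.925) = 0.973.

power ≈ 0.97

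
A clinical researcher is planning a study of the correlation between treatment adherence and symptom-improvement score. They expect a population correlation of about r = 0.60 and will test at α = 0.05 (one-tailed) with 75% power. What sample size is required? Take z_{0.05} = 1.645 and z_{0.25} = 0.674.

Fisher's z: C = ½·ln((1+r)/(1−r)) = ½·ln(4.0000) = 0.6931.
n = ((z_{α} + z_β)/C)² + 3.
(1.645 + 0.674) / 0.6931 = 2.319 / 0.6931 = 3.346.
n = 3.346² + 3 = 11.19 + 3 = 14.2.
Round up.

n = 15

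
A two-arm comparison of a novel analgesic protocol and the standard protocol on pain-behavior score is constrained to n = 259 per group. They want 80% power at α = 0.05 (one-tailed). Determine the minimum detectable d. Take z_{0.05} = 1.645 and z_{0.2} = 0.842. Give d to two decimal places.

For two independent groups of n = 259 each: d_min = (z_{α} + z_β)·√(2/n).
z-sum = 1.645 + 0.842 = 2.487.
d_min = 2.487 × √(2/259) = 2.487 × 0.0879 = 0.219.

d_min ≈ 0.22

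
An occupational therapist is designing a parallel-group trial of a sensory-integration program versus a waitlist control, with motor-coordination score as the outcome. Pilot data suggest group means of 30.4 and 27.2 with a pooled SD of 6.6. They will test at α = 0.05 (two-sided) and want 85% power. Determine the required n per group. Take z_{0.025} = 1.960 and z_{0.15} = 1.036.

Cohen's d = |M₁ − M₂| / SD_pooled = |30.4 − 27.2| / 6.6 = 3.2 / 6.6 = 0.485.
For two independent groups with equal n: n = 2·((z_{α/2} + z_β) / d)².
z_{α/2} + z_β = 1.960 + 1.036 = 2.996.
n = 2 × (2.996 / 0.485)² = 2 × 6.177² = 2 × 38.16 = 76.3.
Round up to the next whole participant.

n = 77 per group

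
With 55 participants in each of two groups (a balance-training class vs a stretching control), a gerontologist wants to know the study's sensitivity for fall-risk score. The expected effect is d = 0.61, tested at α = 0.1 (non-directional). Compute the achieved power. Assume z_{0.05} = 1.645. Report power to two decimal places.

For two equal groups, power = Φ(d·√(n/2) − z_{α/2}).
d·√(n/2) = 0.61 × √(55/2) = 0.61 × 5.244 = 3.199.
z_β = 3.199 − 1.645 = 1.554.
Power = Φ(1.554) = 0.940.

power ≈ 0.94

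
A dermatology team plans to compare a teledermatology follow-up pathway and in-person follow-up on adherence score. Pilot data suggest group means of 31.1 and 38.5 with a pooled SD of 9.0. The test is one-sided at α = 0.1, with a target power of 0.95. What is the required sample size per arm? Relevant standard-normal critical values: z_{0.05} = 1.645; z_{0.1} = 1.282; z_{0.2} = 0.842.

n = 26 per group

Cohen's d = |M₁ − M₂| / SD_pooled = |31.1 − 38.5| / 9.0 = 7.4 / 9.0 = 0.822.
For two independent groups with equal n: n = 2·((z_{α} + z_β) / d)².
z_{α} + z_β = 1.282 + 1.645 = 2.927.
n = 2 × (2.927 / 0.822)² = 2 × 3.561² = 2 × 12.68 = 25.4.
Round up to the next whole participant.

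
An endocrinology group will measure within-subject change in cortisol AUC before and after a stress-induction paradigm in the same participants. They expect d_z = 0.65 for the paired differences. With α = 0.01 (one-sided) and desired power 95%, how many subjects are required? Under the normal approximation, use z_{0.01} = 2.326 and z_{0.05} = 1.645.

For a paired (one-sample on differences) test: n = ((z_{α} + z_β) / d)².
z_{α} + z_β = 2.326 + 1.645 = 3.971.
n = (3.971 / 0.65)² = 6.109² = 37.32.
Round up.

n = 38 pairs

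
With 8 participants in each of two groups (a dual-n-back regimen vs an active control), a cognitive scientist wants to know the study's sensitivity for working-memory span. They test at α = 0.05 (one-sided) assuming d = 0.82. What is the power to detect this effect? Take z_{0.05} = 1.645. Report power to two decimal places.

For two equal groups, power = Φ(d·√(n/2) − z_{α}).
d·√(n/2) = 0.82 × √(8/2) = 0.82 × 2.000 = 1.640.
z_β = 1.640 − 1.645 = -0.005.
Power = Φ(-0.005) = 0.498.

power ≈ 0.50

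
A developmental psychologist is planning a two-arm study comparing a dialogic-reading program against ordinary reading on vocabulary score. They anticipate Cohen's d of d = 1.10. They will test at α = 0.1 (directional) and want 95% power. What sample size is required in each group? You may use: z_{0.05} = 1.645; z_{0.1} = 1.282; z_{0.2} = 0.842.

n = 15 per group

For two independent groups with equal n: n = 2·((z_{α} + z_β) / d)².
z_{α} + z_β = 1.282 + 1.645 = 2.927.
n = 2 × (2.927 / 1.10)² = 2 × 2.661² = 2 × 7.08 = 14.2.
Round up to the next whole participant.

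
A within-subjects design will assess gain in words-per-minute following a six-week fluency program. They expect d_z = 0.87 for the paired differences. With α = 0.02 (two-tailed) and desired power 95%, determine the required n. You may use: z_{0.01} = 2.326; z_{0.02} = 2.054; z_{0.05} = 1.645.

For a paired (one-sample on differences) test: n = ((z_{α/2} + z_β) / d)².
z_{α/2} + z_β = 2.326 + 1.645 = 3.971.
n = (3.971 / 0.87)² = 4.564² = 20.83.
Round up.

n = 21 pairs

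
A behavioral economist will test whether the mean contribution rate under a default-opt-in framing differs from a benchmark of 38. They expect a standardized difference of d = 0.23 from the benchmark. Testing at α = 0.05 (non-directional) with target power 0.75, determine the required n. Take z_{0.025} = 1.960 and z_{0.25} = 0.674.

n = 132

For a one-sample test: n = ((z_{α/2} + z_β) / d)².
z_{α/2} + z_β = 1.960 + 0.674 = 2.634.
n = (2.634 / 0.23)² = 11.452² = 131.15.
Round up.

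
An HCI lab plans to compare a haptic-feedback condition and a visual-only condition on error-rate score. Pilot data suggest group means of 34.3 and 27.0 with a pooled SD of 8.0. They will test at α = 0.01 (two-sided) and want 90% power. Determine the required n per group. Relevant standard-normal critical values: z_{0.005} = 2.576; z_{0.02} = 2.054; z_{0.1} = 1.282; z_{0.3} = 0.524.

Cohen's d = |M₁ − M₂| / SD_pooled = |34.3 − 27.0| / 8.0 = 7.3 / 8.0 = 0.912.
For two independent groups with equal n: n = 2·((z_{α/2} + z_β) / d)².
z_{α/2} + z_β = 2.576 + 1.282 = 3.858.
n = 2 × (3.858 / 0.912)² = 2 × 4.230² = 2 × 17.90 = 35.8.
Round up to the next whole participant.

n = 36 per group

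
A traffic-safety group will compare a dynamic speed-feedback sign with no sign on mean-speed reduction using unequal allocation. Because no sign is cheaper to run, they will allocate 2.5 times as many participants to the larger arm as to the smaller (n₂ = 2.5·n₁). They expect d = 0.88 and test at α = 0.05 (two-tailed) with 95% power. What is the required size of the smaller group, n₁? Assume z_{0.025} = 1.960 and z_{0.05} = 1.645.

n₁ = 24

With allocation ratio k = n₂/n₁ = 2.5, Var(x̄₁−x̄₂) = σ²(1/n₁ + 1/(k·n₁)) = σ²·(k+1)/(k·n₁).
So n₁ = (1 + 1/k)·((z_{α/2} + z_β)/d)² = 1.400 × (3.605/0.88)².
n₁ = 1.400 × 16.78 = 23.5.
Round up: n₁ = 24, giving n₂ = 2.5 × 24 = 60.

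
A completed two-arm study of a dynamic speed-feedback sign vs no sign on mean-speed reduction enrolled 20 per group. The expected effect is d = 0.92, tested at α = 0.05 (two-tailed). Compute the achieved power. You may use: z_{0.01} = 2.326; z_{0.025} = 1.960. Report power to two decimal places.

For two equal groups, power = Φ(d·√(n/2) − z_{α/2}).
d·√(n/2) = 0.92 × √(20/2) = 0.92 × 3.162 = 2.909.
z_β = 2.909 − 1.960 = 0.949.
Power = Φ(0.949) = 0.829.

power ≈ 0.83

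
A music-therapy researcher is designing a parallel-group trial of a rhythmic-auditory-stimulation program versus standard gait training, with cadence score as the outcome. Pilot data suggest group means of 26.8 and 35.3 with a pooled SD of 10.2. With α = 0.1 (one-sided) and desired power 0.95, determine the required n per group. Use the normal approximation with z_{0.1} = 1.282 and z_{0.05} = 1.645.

n = 25 per group

Cohen's d = |M₁ − M₂| / SD_pooled = |26.8 − 35.3| / 10.2 = 8.5 / 10.2 = 0.833.
For two independent groups with equal n: n = 2·((z_{α} + z_β) / d)².
z_{α} + z_β = 1.282 + 1.645 = 2.927.
n = 2 × (2.927 / 0.833)² = 2 × 3.514² = 2 × 12.35 = 24.7.
Round up to the next whole participant.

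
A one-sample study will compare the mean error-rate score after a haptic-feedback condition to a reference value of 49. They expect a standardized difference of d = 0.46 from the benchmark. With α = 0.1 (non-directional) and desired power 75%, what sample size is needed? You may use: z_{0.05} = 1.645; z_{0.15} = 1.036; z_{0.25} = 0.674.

For a one-sample test: n = ((z_{α/2} + z_β) / d)².
z_{α/2} + z_β = 1.645 + 0.674 = 2.319.
n = (2.319 / 0.46)² = 5.041² = 25.41.
Round up.

n = 26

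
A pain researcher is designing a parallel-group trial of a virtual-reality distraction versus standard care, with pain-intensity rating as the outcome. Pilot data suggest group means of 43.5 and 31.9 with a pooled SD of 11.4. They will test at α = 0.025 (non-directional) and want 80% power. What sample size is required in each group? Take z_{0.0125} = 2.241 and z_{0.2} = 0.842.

Cohen's d = |M₁ − M₂| / SD_pooled = |43.5 − 31.9| / 11.4 = 11.6 / 11.4 = 1.018.
For two independent groups with equal n: n = 2·((z_{α/2} + z_β) / d)².
z_{α/2} + z_β = 2.241 + 0.842 = 3.083.
n = 2 × (3.083 / 1.018)² = 2 × 3.028² = 2 × 9.17 = 18.3.
Round up to the next whole participant.

n = 19 per group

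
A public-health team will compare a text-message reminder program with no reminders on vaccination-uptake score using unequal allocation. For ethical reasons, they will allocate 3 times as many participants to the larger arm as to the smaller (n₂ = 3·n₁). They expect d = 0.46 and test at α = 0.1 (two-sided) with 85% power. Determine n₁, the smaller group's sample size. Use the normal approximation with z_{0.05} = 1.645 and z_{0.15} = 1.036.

With allocation ratio k = n₂/n₁ = 3, Var(x̄₁−x̄₂) = σ²(1/n₁ + 1/(k·n₁)) = σ²·(k+1)/(k·n₁).
So n₁ = (1 + 1/k)·((z_{α/2} + z_β)/d)² = 1.333 × (2.681/0.46)².
n₁ = 1.333 × 33.97 = 45.3.
Round up: n₁ = 46, giving n₂ = 3 × 46 = 138.

n₁ = 46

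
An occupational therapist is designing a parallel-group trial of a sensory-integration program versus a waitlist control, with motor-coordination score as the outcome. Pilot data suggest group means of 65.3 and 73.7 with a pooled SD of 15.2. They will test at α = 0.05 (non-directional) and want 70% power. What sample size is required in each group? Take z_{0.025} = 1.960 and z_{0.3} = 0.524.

Cohen's d = |M₁ − M₂| / SD_pooled = |65.3 − 73.7| / 15.2 = 8.4 / 15.2 = 0.553.
For two independent groups with equal n: n = 2·((z_{α/2} + z_β) / d)².
z_{α/2} + z_β = 1.960 + 0.524 = 2.484.
n = 2 × (2.484 / 0.553)² = 2 × 4.492² = 2 × 20.18 = 40.4.
Round up to the next whole participant.

n = 41 per group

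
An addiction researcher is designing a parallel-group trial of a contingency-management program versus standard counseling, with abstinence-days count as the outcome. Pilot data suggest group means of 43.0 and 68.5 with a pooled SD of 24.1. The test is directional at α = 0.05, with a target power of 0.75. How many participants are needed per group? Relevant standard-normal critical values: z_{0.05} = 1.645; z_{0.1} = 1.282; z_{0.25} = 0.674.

n = 10 per group

Cohen's d = |M₁ − M₂| / SD_pooled = |43.0 − 68.5| / 24.1 = 25.5 / 24.1 = 1.058.
For two independent groups with equal n: n = 2·((z_{α} + z_β) / d)².
z_{α} + z_β = 1.645 + 0.674 = 2.319.
n = 2 × (2.319 / 1.058)² = 2 × 2.192² = 2 × 4.80 = 9.6.
Round up to the next whole participant.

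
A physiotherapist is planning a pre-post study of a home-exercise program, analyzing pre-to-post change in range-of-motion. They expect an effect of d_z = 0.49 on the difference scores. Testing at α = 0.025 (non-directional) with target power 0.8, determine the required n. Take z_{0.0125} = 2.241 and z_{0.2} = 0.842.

n = 40 pairs

For a paired (one-sample on differences) test: n = ((z_{α/2} + z_β) / d)².
z_{α/2} + z_β = 2.241 + 0.842 = 3.083.
n = (3.083 / 0.49)² = 6.292² = 39.59.
Round up.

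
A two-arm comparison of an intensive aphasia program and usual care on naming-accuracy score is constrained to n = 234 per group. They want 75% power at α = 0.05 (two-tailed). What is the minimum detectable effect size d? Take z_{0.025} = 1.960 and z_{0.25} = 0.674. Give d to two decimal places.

For two independent groups of n = 234 each: d_min = (z_{α/2} + z_β)·√(2/n).
z-sum = 1.960 + 0.674 = 2.634.
d_min = 2.634 × √(2/234) = 2.634 × 0.0925 = 0.244.

d_min ≈ 0.24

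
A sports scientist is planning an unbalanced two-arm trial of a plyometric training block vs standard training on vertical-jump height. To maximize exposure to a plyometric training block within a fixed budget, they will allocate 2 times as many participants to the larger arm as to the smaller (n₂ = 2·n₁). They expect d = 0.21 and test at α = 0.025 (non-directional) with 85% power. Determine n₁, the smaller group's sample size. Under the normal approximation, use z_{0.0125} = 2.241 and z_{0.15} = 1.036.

With allocation ratio k = n₂/n₁ = 2, Var(x̄₁−x̄₂) = σ²(1/n₁ + 1/(k·n₁)) = σ²·(k+1)/(k·n₁).
So n₁ = (1 + 1/k)·((z_{α/2} + z_β)/d)² = 1.500 × (3.277/0.21)².
n₁ = 1.500 × 243.51 = 365.3.
Round up: n₁ = 366, giving n₂ = 2 × 366 = 732.

n₁ = 366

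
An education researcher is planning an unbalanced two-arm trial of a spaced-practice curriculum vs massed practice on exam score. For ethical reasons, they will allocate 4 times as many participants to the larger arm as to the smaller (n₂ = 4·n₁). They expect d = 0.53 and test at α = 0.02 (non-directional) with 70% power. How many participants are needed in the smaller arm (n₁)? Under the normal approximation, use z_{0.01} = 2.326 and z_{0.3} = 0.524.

With allocation ratio k = n₂/n₁ = 4, Var(x̄₁−x̄₂) = σ²(1/n₁ + 1/(k·n₁)) = σ²·(k+1)/(k·n₁).
So n₁ = (1 + 1/k)·((z_{α/2} + z_β)/d)² = 1.250 × (2.850/0.53)².
n₁ = 1.250 × 28.92 = 36.1.
Round up: n₁ = 37, giving n₂ = 4 × 37 = 148.

n₁ = 37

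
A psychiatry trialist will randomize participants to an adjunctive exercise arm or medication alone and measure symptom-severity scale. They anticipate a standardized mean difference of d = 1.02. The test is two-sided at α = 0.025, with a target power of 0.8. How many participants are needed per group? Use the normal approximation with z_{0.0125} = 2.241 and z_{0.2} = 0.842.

For two independent groups with equal n: n = 2·((z_{α/2} + z_β) / d)².
z_{α/2} + z_β = 2.241 + 0.842 = 3.083.
n = 2 × (3.083 / 1.02)² = 2 × 3.023² = 2 × 9.14 = 18.3.
Round up to the next whole participant.

n = 19 per group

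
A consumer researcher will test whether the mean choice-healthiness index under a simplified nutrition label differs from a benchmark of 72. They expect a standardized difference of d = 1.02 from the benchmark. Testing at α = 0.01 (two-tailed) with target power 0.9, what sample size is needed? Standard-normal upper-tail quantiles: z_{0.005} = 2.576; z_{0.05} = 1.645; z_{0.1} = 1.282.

n = 15

For a one-sample test: n = ((z_{α/2} + z_β) / d)².
z_{α/2} + z_β = 2.576 + 1.282 = 3.858.
n = (3.858 / 1.02)² = 3.782² = 14.31.
Round up.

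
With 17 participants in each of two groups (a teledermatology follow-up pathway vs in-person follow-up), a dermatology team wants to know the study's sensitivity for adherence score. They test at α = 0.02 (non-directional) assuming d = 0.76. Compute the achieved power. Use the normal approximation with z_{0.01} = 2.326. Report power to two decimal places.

For two equal groups, power = Φ(d·√(n/2) − z_{α/2}).
d·√(n/2) = 0.76 × √(17/2) = 0.76 × 2.915 = 2.216.
z_β = 2.216 − 2.326 = -0.110.
Power = Φ(-0.110) = 0.456.

power ≈ 0.46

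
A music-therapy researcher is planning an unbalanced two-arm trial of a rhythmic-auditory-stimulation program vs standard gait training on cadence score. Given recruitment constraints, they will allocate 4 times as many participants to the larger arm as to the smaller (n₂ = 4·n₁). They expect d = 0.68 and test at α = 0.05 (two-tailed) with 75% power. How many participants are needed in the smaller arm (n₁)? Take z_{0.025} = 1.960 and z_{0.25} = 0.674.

n₁ = 19

With allocation ratio k = n₂/n₁ = 4, Var(x̄₁−x̄₂) = σ²(1/n₁ + 1/(k·n₁)) = σ²·(k+1)/(k·n₁).
So n₁ = (1 + 1/k)·((z_{α/2} + z_β)/d)² = 1.250 × (2.634/0.68)².
n₁ = 1.250 × 15.00 = 18.8.
Round up: n₁ = 19, giving n₂ = 4 × 19 = 76.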